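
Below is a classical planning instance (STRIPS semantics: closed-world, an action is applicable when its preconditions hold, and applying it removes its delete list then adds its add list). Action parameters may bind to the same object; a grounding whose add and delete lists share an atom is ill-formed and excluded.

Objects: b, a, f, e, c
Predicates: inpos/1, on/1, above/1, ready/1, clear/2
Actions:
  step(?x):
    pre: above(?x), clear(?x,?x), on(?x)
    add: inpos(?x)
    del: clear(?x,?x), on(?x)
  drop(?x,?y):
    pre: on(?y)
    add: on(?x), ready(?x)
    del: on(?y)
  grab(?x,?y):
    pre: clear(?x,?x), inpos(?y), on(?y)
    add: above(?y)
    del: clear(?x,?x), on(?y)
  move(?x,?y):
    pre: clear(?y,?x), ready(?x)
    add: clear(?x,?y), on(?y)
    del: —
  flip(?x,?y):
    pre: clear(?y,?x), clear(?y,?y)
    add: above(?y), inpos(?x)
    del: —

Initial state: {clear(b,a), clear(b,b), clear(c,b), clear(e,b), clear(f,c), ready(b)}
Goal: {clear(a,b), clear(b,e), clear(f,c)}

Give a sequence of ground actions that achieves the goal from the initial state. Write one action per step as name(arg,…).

move(b,e); drop(a,e); move(a,b)

1. move(b,e)  →  {clear(b,a), clear(b,b), clear(b,e), clear(c,b), clear(e,b), clear(f,c), on(e), ready(b)}
2. drop(a,e)  →  {clear(b,a), clear(b,b), clear(b,e), clear(c,b), clear(e,b), clear(f,c), on(a), ready(a), ready(b)}
3. move(a,b)  →  {clear(a,b), clear(b,a), clear(b,b), clear(b,e), clear(c,b), clear(e,b), clear(f,c), on(a), on(b), ready(a), ready(b)}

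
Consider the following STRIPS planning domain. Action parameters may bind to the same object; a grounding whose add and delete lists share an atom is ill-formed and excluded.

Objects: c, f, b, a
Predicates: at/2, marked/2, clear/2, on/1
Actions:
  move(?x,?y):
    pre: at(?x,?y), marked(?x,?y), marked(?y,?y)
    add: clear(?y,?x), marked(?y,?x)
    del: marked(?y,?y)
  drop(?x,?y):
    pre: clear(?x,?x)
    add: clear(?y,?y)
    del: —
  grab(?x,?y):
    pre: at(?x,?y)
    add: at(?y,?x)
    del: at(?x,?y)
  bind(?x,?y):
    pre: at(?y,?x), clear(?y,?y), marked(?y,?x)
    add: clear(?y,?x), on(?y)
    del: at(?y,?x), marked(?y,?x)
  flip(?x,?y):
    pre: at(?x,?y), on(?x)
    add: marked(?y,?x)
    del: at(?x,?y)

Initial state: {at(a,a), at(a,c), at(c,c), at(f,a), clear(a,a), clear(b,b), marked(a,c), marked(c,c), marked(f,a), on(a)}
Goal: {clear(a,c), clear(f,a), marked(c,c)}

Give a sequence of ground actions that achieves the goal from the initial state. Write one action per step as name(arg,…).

drop(b,f); bind(c,a); bind(a,f)

1. drop(b,f)  →  {at(a,a), at(a,c), at(c,c), at(f,a), clear(a,a), clear(b,b), clear(f,f), marked(a,c), marked(c,c), marked(f,a), on(a)}
2. bind(c,a)  →  {at(a,a), at(c,c), at(f,a), clear(a,a), clear(a,c), clear(b,b), clear(f,f), marked(c,c), marked(f,a), on(a)}
3. bind(a,f)  →  {at(a,a), at(c,c), clear(a,a), clear(a,c), clear(b,b), clear(f,a), clear(f,f), marked(c,c), on(a), on(f)}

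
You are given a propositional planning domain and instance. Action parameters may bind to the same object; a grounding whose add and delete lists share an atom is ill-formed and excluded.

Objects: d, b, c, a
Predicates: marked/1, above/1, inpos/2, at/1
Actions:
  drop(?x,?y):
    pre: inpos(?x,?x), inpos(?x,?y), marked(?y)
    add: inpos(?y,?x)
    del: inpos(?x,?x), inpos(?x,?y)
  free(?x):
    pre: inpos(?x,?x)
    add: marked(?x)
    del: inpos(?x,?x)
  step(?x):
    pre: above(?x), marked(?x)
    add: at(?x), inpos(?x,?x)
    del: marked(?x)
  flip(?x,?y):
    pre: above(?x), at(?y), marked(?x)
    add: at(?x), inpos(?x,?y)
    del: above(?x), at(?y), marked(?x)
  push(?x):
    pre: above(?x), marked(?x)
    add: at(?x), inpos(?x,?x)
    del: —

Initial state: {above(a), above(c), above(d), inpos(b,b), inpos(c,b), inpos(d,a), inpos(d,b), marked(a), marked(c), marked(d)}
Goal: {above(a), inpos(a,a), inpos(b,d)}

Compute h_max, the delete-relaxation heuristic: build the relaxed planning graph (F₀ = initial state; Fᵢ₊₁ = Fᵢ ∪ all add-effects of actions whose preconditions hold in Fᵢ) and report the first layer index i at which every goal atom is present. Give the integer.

2

F0 = init (10 atoms)
F1 = F0 ∪ {at(a), at(c), at(d), inpos(a,a), inpos(c,c), inpos(d,d), marked(b)}  (17 atoms)
F2 = F1 ∪ {inpos(a,c), inpos(a,d), inpos(b,c), inpos(b,d), inpos(c,a), inpos(c,d), inpos(d,c)}  (24 atoms)
goal ⊆ F2  ⇒  h_max = 2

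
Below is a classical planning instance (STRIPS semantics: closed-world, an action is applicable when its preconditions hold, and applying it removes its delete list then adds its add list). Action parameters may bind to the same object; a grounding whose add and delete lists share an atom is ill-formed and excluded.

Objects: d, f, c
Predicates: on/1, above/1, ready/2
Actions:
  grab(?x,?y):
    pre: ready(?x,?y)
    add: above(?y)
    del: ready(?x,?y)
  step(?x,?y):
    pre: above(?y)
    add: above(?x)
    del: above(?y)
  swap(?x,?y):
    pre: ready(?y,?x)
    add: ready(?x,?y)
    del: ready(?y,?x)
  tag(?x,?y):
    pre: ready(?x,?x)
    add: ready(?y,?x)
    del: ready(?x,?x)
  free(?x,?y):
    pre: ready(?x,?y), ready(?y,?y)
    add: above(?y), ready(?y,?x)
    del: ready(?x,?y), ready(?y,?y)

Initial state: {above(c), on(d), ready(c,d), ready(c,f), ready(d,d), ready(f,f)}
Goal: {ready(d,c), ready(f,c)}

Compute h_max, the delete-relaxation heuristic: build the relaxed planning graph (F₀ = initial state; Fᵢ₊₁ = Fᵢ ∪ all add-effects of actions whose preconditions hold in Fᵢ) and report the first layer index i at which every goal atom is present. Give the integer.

F0 = init (6 atoms)
F1 = F0 ∪ {above(d), above(f), ready(d,c), ready(d,f), ready(f,c), ready(f,d)}  (12 atoms)
goal ⊆ F1  ⇒  h_max = 1

1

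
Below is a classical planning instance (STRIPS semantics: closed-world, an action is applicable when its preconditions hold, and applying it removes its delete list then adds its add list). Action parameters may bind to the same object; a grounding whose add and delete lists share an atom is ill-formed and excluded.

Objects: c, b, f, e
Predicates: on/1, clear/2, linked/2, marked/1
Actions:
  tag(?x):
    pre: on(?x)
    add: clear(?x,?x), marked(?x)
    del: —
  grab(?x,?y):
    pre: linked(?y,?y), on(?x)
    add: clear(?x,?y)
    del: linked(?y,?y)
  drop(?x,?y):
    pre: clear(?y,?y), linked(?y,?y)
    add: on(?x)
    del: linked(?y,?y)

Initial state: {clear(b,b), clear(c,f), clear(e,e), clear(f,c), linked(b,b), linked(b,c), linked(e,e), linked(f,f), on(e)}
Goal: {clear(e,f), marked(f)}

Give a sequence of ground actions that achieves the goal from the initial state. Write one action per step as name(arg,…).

grab(e,f); drop(f,b); tag(f)

1. grab(e,f)  →  {clear(b,b), clear(c,f), clear(e,e), clear(e,f), clear(f,c), linked(b,b), linked(b,c), linked(e,e), on(e)}
2. drop(f,b)  →  {clear(b,b), clear(c,f), clear(e,e), clear(e,f), clear(f,c), linked(b,c), linked(e,e), on(e), on(f)}
3. tag(f)  →  {clear(b,b), clear(c,f), clear(e,e), clear(e,f), clear(f,c), clear(f,f), linked(b,c), linked(e,e), marked(f), on(e), on(f)}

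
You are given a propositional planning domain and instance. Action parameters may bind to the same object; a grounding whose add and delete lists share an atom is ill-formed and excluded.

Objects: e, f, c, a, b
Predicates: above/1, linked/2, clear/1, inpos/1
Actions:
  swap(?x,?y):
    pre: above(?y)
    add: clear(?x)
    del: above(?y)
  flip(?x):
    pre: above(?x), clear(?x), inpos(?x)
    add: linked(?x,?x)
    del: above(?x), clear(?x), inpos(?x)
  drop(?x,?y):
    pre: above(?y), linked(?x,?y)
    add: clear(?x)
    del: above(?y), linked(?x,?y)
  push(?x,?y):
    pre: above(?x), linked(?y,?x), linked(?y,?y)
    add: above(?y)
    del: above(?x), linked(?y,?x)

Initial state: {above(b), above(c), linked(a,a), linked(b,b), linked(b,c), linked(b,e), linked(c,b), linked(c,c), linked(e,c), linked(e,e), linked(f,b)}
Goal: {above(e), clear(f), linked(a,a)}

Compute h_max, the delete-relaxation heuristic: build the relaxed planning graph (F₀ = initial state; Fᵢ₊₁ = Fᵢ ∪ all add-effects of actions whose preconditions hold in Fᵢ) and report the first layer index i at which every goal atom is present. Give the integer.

1

F0 = init (11 atoms)
F1 = F0 ∪ {above(e), clear(a), clear(b), clear(c), clear(e), clear(f)}  (17 atoms)
goal ⊆ F1  ⇒  h_max = 1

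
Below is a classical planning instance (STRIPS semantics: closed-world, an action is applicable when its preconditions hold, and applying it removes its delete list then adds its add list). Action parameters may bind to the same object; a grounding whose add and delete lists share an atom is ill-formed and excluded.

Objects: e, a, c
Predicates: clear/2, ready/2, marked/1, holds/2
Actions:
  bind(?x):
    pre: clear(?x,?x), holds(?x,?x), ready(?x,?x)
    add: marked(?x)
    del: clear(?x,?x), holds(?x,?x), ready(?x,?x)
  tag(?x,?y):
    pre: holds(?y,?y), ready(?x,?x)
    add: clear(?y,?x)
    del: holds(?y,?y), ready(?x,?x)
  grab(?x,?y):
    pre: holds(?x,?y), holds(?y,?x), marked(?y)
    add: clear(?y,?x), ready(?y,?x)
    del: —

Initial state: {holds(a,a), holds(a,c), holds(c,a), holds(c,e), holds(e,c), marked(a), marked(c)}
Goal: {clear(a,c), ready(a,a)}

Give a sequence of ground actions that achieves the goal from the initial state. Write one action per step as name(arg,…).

grab(a,a); grab(c,a)

1. grab(a,a)  →  {clear(a,a), holds(a,a), holds(a,c), holds(c,a), holds(c,e), holds(e,c), marked(a), marked(c), ready(a,a)}
2. grab(c,a)  →  {clear(a,a), clear(a,c), holds(a,a), holds(a,c), holds(c,a), holds(c,e), holds(e,c), marked(a), marked(c), ready(a,a), ready(a,c)}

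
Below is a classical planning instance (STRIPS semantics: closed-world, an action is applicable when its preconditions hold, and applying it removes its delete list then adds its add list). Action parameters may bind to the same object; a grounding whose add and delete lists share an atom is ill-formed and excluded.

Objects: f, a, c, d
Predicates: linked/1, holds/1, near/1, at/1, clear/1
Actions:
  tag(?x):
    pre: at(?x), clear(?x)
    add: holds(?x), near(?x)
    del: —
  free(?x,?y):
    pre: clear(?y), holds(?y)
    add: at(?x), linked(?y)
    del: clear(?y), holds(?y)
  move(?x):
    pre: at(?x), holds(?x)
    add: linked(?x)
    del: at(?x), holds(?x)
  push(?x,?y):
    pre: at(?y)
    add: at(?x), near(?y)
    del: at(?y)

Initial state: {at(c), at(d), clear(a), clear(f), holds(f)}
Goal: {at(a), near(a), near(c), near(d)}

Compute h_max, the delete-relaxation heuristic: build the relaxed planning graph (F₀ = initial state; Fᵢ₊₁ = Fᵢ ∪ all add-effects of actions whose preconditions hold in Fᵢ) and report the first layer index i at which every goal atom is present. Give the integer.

F0 = init (5 atoms)
F1 = F0 ∪ {at(a), at(f), linked(f), near(c), near(d)}  (10 atoms)
F2 = F1 ∪ {holds(a), near(a), near(f)}  (13 atoms)
goal ⊆ F2  ⇒  h_max = 2

2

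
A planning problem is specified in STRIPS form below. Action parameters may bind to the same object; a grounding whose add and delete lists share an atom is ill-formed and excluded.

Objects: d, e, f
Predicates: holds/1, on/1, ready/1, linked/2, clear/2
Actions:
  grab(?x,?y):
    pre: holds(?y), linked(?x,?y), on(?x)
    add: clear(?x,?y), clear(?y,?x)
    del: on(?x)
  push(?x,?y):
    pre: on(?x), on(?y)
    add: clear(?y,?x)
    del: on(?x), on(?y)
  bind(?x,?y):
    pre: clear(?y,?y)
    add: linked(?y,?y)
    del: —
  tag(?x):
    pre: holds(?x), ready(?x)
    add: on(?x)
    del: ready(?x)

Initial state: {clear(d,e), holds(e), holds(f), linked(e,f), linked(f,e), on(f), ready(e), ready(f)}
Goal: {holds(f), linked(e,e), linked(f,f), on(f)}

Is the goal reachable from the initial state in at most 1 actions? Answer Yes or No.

1. push(f,f)  →  {clear(d,e), clear(f,f), holds(e), holds(f), linked(e,f), linked(f,e), ready(e), ready(f)}
2. bind(d,f)  →  {clear(d,e), clear(f,f), holds(e), holds(f), linked(e,f), linked(f,e), linked(f,f), ready(e), ready(f)}
3. tag(e)  →  {clear(d,e), clear(f,f), holds(e), holds(f), linked(e,f), linked(f,e), linked(f,f), on(e), ready(f)}
4. push(e,e)  →  {clear(d,e), clear(e,e), clear(f,f), holds(e), holds(f), linked(e,f), linked(f,e), linked(f,f), ready(f)}
5. bind(d,e)  →  {clear(d,e), clear(e,e), clear(f,f), holds(e), holds(f), linked(e,e), linked(e,f), linked(f,e), linked(f,f), ready(f)}
6. tag(f)  →  {clear(d,e), clear(e,e), clear(f,f), holds(e), holds(f), linked(e,e), linked(e,f), linked(f,e), linked(f,f), on(f)}
optimal plan length = 6; 6 > 1

No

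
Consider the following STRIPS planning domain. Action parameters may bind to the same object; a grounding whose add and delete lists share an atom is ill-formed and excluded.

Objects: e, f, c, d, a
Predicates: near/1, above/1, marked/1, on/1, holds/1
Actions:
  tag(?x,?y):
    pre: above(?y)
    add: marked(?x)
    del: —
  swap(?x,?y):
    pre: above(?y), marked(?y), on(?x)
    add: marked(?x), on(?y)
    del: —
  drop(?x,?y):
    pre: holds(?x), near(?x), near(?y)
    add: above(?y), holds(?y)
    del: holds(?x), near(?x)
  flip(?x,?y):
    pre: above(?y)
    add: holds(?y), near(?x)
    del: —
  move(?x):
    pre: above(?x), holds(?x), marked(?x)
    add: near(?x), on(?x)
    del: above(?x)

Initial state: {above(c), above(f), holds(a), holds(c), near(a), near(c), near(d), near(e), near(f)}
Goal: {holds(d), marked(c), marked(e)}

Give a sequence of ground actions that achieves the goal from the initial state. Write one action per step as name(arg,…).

tag(e,f); tag(c,f); drop(c,d)

1. tag(e,f)  →  {above(c), above(f), holds(a), holds(c), marked(e), near(a), near(c), near(d), near(e), near(f)}
2. tag(c,f)  →  {above(c), above(f), holds(a), holds(c), marked(c), marked(e), near(a), near(c), near(d), near(e), near(f)}
3. drop(c,d)  →  {above(c), above(d), above(f), holds(a), holds(d), marked(c), marked(e), near(a), near(d), near(e), near(f)}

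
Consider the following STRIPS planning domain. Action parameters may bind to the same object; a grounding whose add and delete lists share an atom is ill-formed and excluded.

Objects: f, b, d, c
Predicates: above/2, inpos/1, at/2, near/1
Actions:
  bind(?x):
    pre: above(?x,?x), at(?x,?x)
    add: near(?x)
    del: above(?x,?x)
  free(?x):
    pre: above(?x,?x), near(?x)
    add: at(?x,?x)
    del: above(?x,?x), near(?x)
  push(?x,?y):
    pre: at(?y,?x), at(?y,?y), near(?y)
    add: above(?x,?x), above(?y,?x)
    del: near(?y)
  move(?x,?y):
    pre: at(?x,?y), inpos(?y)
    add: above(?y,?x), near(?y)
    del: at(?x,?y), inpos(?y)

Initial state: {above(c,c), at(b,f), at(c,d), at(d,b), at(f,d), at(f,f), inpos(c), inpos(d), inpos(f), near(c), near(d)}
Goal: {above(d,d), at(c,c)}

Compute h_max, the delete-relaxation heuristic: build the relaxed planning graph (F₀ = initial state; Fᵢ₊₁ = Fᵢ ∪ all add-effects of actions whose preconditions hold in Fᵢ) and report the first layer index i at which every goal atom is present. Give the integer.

F0 = init (11 atoms)
F1 = F0 ∪ {above(d,c), above(d,f), above(f,b), above(f,f), at(c,c), near(f)}  (17 atoms)
F2 = F1 ∪ {above(c,d), above(d,d), above(f,d)}  (20 atoms)
goal ⊆ F2  ⇒  h_max = 2

2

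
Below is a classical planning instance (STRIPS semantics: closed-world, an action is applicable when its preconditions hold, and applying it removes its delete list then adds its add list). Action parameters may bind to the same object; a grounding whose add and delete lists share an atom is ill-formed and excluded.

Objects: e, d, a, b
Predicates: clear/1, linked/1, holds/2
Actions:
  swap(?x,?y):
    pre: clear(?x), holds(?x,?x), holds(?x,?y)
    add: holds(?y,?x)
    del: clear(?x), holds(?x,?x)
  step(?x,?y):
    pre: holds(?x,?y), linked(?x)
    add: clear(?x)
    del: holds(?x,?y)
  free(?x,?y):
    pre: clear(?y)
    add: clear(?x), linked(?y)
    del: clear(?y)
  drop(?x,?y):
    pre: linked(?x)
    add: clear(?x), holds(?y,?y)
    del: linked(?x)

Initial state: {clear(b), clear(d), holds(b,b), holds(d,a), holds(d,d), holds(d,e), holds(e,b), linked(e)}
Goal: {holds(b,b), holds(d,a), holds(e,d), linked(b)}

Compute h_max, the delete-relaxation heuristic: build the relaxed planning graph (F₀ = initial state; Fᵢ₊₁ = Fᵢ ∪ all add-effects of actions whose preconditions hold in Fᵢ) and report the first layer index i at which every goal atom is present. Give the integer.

1

F0 = init (8 atoms)
F1 = F0 ∪ {clear(a), clear(e), holds(a,a), holds(a,d), holds(e,d), holds(e,e), linked(b), linked(d)}  (16 atoms)
goal ⊆ F1  ⇒  h_max = 1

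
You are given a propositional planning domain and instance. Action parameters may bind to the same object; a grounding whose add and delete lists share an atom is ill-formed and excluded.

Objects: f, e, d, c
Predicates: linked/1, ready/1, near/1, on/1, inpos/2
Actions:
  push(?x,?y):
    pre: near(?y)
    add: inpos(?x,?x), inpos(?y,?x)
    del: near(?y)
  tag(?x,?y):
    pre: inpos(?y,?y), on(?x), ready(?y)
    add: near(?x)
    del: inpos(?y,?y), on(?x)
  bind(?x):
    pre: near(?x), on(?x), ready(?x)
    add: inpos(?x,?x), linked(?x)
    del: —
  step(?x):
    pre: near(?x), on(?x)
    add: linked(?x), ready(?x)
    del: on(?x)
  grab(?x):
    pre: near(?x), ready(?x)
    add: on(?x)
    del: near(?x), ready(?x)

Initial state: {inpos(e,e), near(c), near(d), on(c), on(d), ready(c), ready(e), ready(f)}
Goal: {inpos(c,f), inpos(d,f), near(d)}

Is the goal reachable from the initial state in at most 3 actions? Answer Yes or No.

1. push(f,d)  →  {inpos(d,f), inpos(e,e), inpos(f,f), near(c), on(c), on(d), ready(c), ready(e), ready(f)}
2. push(f,c)  →  {inpos(c,f), inpos(d,f), inpos(e,e), inpos(f,f), on(c), on(d), ready(c), ready(e), ready(f)}
3. tag(d,f)  →  {inpos(c,f), inpos(d,f), inpos(e,e), near(d), on(c), ready(c), ready(e), ready(f)}
optimal plan length = 3; 3 ≤ 3

Yes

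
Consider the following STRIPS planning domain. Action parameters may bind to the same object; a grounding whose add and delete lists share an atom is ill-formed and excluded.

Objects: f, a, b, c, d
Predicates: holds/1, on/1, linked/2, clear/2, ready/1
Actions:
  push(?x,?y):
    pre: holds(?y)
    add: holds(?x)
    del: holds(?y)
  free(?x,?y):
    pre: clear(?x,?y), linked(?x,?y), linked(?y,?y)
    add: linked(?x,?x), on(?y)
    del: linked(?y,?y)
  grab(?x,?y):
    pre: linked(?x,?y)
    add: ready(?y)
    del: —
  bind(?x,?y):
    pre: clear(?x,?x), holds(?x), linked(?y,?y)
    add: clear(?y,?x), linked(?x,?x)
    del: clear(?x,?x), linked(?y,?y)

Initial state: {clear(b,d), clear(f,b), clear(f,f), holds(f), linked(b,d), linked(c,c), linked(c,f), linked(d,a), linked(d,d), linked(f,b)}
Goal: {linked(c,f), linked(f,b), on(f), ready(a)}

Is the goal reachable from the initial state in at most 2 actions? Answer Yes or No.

1. grab(d,a)  →  {clear(b,d), clear(f,b), clear(f,f), holds(f), linked(b,d), linked(c,c), linked(c,f), linked(d,a), linked(d,d), linked(f,b), ready(a)}
2. bind(f,c)  →  {clear(b,d), clear(c,f), clear(f,b), holds(f), linked(b,d), linked(c,f), linked(d,a), linked(d,d), linked(f,b), linked(f,f), ready(a)}
3. free(c,f)  →  {clear(b,d), clear(c,f), clear(f,b), holds(f), linked(b,d), linked(c,c), linked(c,f), linked(d,a), linked(d,d), linked(f,b), on(f), ready(a)}
optimal plan length = 3; 3 > 2

No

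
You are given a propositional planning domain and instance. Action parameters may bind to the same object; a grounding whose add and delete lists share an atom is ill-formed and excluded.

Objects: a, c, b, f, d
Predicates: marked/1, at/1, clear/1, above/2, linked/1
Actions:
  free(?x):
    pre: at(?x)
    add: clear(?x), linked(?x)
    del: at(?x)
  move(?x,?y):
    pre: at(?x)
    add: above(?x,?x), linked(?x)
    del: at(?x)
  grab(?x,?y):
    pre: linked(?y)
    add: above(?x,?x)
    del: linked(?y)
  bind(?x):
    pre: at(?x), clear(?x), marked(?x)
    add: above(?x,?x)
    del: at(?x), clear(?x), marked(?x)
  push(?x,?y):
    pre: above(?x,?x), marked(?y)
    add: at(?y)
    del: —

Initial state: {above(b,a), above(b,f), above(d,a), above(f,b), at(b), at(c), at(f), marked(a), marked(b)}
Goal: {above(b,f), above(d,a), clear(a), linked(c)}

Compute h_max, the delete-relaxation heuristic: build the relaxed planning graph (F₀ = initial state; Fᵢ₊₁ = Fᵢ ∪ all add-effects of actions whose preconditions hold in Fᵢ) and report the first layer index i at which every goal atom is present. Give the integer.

3

F0 = init (9 atoms)
F1 = F0 ∪ {above(b,b), above(c,c), above(f,f), clear(b), clear(c), clear(f), linked(b), linked(c), linked(f)}  (18 atoms)
F2 = F1 ∪ {above(a,a), above(d,d), at(a)}  (21 atoms)
F3 = F2 ∪ {clear(a), linked(a)}  (23 atoms)
goal ⊆ F3  ⇒  h_max = 3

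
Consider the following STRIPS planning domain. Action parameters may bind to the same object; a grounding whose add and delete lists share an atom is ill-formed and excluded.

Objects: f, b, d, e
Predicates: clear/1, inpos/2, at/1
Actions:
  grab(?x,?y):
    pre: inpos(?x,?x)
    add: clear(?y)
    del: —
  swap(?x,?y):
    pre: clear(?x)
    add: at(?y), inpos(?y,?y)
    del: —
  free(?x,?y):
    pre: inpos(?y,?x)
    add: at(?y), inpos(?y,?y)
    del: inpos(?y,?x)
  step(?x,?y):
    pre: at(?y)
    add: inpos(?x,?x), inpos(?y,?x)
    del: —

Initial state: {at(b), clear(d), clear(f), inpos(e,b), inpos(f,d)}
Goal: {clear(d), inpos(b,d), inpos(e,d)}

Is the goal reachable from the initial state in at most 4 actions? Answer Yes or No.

Yes

1. swap(f,e)  →  {at(b), at(e), clear(d), clear(f), inpos(e,b), inpos(e,e), inpos(f,d)}
2. step(d,b)  →  {at(b), at(e), clear(d), clear(f), inpos(b,d), inpos(d,d), inpos(e,b), inpos(e,e), inpos(f,d)}
3. step(d,e)  →  {at(b), at(e), clear(d), clear(f), inpos(b,d), inpos(d,d), inpos(e,b), inpos(e,d), inpos(e,e), inpos(f,d)}
optimal plan length = 3; 3 ≤ 4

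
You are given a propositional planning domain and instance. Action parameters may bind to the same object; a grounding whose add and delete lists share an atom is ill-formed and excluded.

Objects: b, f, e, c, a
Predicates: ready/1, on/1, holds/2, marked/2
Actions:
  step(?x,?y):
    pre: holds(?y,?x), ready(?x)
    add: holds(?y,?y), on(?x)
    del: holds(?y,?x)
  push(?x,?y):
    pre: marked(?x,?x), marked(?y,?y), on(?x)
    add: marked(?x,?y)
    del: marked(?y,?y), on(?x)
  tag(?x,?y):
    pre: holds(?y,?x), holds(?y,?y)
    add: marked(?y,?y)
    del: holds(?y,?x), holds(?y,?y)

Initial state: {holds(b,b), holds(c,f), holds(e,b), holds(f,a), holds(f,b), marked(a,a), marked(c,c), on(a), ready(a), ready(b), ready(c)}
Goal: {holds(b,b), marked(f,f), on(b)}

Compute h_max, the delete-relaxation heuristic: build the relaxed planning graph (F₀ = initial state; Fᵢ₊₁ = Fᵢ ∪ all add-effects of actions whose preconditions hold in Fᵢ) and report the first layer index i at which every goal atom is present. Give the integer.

2

F0 = init (11 atoms)
F1 = F0 ∪ {holds(e,e), holds(f,f), marked(a,c), marked(b,b), on(b)}  (16 atoms)
F2 = F1 ∪ {marked(a,b), marked(b,a), marked(b,c), marked(e,e), marked(f,f)}  (21 atoms)
goal ⊆ F2  ⇒  h_max = 2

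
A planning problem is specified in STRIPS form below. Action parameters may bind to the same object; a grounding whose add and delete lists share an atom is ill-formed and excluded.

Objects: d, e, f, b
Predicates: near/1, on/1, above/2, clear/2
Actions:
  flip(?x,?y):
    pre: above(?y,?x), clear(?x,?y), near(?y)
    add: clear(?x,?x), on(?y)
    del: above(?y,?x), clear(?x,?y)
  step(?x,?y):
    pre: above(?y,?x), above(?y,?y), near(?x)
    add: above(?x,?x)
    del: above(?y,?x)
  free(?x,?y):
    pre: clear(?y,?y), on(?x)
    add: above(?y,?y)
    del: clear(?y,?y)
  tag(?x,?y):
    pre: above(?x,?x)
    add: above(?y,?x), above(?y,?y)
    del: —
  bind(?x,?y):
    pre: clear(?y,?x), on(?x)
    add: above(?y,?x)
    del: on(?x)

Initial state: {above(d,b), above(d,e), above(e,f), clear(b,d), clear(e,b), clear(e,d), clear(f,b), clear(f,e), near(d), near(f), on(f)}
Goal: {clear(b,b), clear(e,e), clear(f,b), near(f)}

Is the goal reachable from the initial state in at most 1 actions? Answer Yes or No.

1. flip(e,d)  →  {above(d,b), above(e,f), clear(b,d), clear(e,b), clear(e,e), clear(f,b), clear(f,e), near(d), near(f), on(d), on(f)}
2. flip(b,d)  →  {above(e,f), clear(b,b), clear(e,b), clear(e,e), clear(f,b), clear(f,e), near(d), near(f), on(d), on(f)}
optimal plan length = 2; 2 > 1

No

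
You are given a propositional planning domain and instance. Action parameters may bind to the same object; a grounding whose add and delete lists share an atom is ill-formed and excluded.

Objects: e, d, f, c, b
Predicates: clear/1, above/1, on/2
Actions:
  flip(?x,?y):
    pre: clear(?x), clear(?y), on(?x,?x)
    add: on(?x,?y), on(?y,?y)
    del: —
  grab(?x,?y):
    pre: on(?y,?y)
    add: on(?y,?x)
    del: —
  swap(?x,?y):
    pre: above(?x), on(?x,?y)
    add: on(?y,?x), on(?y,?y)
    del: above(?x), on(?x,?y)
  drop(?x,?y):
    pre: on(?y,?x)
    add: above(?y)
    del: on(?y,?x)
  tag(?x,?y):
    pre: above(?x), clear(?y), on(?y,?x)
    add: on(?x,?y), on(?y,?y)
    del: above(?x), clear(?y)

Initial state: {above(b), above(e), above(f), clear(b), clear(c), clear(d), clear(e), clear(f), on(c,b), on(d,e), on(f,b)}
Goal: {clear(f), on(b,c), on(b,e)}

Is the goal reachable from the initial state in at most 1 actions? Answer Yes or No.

1. swap(f,b)  →  {above(b), above(e), clear(b), clear(c), clear(d), clear(e), clear(f), on(b,b), on(b,f), on(c,b), on(d,e)}
2. flip(b,e)  →  {above(b), above(e), clear(b), clear(c), clear(d), clear(e), clear(f), on(b,b), on(b,e), on(b,f), on(c,b), on(d,e), on(e,e)}
3. flip(b,c)  →  {above(b), above(e), clear(b), clear(c), clear(d), clear(e), clear(f), on(b,b), on(b,c), on(b,e), on(b,f), on(c,b), on(c,c), on(d,e), on(e,e)}
optimal plan length = 3; 3 > 1

No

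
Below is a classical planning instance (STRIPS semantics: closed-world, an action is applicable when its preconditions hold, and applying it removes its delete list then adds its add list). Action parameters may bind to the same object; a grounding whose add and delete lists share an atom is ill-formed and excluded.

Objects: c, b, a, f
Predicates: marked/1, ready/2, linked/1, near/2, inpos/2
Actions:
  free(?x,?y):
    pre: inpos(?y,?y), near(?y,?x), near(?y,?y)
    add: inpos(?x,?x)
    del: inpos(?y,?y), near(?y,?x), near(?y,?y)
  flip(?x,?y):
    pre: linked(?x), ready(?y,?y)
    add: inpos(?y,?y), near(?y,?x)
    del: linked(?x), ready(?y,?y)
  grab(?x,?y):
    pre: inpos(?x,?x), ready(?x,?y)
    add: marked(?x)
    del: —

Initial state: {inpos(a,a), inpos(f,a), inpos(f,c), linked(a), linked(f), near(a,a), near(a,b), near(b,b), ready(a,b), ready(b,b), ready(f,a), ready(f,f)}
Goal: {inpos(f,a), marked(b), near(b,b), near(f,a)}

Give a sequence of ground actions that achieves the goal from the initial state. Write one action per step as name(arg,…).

1. free(b,a)  →  {inpos(b,b), inpos(f,a), inpos(f,c), linked(a), linked(f), near(b,b), ready(a,b), ready(b,b), ready(f,a), ready(f,f)}
2. flip(a,f)  →  {inpos(b,b), inpos(f,a), inpos(f,c), inpos(f,f), linked(f), near(b,b), near(f,a), ready(a,b), ready(b,b), ready(f,a)}
3. grab(b,b)  →  {inpos(b,b), inpos(f,a), inpos(f,c), inpos(f,f), linked(f), marked(b), near(b,b), near(f,a), ready(a,b), ready(b,b), ready(f,a)}

free(b,a); flip(a,f); grab(b,b)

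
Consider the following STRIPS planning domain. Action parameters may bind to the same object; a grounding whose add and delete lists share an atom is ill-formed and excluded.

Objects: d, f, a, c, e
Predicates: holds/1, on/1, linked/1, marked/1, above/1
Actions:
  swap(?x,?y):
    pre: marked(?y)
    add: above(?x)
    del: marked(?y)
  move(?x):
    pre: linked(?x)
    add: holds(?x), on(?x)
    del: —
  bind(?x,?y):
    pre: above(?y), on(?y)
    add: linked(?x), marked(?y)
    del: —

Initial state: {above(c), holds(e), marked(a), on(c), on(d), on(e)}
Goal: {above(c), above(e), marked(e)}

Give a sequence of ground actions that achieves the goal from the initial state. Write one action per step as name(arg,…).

swap(e,a); bind(d,e)

1. swap(e,a)  →  {above(c), above(e), holds(e), on(c), on(d), on(e)}
2. bind(d,e)  →  {above(c), above(e), holds(e), linked(d), marked(e), on(c), on(d), on(e)}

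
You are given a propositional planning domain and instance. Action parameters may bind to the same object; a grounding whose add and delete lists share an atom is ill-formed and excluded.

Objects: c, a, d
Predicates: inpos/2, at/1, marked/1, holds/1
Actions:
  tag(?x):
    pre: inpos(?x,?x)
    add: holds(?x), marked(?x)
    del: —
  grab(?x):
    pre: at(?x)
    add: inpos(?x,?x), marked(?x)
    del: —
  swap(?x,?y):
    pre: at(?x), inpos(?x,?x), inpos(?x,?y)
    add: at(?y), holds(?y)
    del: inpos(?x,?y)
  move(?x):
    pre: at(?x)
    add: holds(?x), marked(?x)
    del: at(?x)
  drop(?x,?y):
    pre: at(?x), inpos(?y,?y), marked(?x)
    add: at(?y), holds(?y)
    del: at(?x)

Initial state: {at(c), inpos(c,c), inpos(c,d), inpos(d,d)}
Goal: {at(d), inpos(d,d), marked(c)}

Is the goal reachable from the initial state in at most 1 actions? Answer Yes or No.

No

1. tag(c)  →  {at(c), holds(c), inpos(c,c), inpos(c,d), inpos(d,d), marked(c)}
2. swap(c,d)  →  {at(c), at(d), holds(c), holds(d), inpos(c,c), inpos(d,d), marked(c)}
optimal plan length = 2; 2 > 1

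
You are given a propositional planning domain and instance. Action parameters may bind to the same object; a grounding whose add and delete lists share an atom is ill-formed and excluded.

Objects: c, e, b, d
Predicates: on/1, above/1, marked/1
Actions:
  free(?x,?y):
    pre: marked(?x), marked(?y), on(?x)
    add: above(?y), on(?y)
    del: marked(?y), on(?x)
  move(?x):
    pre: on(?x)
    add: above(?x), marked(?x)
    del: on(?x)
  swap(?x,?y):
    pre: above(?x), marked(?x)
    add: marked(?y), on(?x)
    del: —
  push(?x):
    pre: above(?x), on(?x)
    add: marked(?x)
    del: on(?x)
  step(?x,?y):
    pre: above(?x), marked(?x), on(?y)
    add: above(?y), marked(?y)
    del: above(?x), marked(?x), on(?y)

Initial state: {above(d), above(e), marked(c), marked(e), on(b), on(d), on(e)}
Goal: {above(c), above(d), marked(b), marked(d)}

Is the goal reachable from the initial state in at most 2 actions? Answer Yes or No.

1. free(e,c)  →  {above(c), above(d), above(e), marked(e), on(b), on(c), on(d)}
2. move(b)  →  {above(b), above(c), above(d), above(e), marked(b), marked(e), on(c), on(d)}
3. move(d)  →  {above(b), above(c), above(d), above(e), marked(b), marked(d), marked(e), on(c)}
optimal plan length = 3; 3 > 2

No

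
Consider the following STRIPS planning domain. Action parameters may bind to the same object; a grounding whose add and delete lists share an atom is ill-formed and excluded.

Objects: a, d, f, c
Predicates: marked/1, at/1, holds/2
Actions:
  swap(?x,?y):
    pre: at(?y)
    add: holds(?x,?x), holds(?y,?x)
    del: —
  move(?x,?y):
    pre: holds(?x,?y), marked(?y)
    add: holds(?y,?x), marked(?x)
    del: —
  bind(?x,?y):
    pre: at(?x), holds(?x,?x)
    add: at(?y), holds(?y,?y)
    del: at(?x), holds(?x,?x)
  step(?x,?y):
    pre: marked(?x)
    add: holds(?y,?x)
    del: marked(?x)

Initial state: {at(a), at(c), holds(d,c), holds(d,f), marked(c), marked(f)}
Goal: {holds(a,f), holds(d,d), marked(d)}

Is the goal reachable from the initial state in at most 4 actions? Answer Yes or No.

Yes

1. swap(d,a)  →  {at(a), at(c), holds(a,d), holds(d,c), holds(d,d), holds(d,f), marked(c), marked(f)}
2. swap(f,a)  →  {at(a), at(c), holds(a,d), holds(a,f), holds(d,c), holds(d,d), holds(d,f), holds(f,f), marked(c), marked(f)}
3. move(d,f)  →  {at(a), at(c), holds(a,d), holds(a,f), holds(d,c), holds(d,d), holds(d,f), holds(f,d), holds(f,f), marked(c), marked(d), marked(f)}
optimal plan length = 3; 3 ≤ 4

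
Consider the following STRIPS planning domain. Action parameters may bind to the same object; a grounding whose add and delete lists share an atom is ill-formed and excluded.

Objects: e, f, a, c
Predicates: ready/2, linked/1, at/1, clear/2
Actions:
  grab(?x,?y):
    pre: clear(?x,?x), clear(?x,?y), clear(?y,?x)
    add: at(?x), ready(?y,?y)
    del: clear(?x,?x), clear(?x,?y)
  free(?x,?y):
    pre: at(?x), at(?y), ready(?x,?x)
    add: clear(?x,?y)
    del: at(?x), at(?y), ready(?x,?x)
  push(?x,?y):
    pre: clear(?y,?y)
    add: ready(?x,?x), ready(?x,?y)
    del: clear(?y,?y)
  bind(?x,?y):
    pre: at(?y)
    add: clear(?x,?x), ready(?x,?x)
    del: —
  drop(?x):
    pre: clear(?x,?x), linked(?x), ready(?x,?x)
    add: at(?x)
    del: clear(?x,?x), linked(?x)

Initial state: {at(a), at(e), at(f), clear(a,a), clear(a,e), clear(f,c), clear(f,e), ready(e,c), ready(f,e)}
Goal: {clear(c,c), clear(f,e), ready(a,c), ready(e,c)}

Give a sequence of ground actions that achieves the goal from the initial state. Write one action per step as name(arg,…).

1. bind(c,e)  →  {at(a), at(e), at(f), clear(a,a), clear(a,e), clear(c,c), clear(f,c), clear(f,e), ready(c,c), ready(e,c), ready(f,e)}
2. push(a,c)  →  {at(a), at(e), at(f), clear(a,a), clear(a,e), clear(f,c), clear(f,e), ready(a,a), ready(a,c), ready(c,c), ready(e,c), ready(f,e)}
3. bind(c,e)  →  {at(a), at(e), at(f), clear(a,a), clear(a,e), clear(c,c), clear(f,c), clear(f,e), ready(a,a), ready(a,c), ready(c,c), ready(e,c), ready(f,e)}

bind(c,e); push(a,c); bind(c,e)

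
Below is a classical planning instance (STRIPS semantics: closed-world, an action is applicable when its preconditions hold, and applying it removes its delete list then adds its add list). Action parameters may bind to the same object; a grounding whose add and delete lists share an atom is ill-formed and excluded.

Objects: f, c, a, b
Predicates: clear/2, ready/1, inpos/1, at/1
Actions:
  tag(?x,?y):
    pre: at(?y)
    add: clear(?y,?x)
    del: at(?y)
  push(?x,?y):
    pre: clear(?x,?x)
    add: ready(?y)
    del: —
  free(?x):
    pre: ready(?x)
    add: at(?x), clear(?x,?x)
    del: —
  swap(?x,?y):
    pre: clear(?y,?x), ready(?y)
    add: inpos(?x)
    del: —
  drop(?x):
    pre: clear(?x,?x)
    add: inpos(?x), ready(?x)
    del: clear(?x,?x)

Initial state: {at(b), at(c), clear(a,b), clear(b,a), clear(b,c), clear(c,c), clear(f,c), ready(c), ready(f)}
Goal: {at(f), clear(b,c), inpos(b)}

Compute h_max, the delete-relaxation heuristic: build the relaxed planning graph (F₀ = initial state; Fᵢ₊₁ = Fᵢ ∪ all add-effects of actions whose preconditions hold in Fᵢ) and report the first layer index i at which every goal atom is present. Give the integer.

F0 = init (9 atoms)
F1 = F0 ∪ {at(f), clear(b,b), clear(b,f), clear(c,a), clear(c,b), clear(c,f), clear(f,f), inpos(c), ready(a), ready(b)}  (19 atoms)
F2 = F1 ∪ {at(a), clear(a,a), clear(f,a), clear(f,b), inpos(a), inpos(b), inpos(f)}  (26 atoms)
goal ⊆ F2  ⇒  h_max = 2

2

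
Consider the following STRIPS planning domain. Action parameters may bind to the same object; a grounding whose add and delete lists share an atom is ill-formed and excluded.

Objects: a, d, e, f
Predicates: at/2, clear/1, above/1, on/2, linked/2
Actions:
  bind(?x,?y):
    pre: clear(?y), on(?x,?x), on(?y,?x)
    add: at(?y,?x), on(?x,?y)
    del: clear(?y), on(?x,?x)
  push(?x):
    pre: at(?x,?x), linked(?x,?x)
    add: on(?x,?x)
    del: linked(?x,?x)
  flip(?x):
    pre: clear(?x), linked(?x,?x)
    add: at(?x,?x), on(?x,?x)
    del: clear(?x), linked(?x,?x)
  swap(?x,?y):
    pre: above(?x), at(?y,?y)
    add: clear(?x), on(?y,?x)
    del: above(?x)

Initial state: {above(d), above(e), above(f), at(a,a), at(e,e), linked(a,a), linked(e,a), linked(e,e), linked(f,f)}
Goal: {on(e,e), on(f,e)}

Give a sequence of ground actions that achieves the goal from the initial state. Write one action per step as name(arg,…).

push(e); swap(f,a); flip(f); swap(e,f)

1. push(e)  →  {above(d), above(e), above(f), at(a,a), at(e,e), linked(a,a), linked(e,a), linked(f,f), on(e,e)}
2. swap(f,a)  →  {above(d), above(e), at(a,a), at(e,e), clear(f), linked(a,a), linked(e,a), linked(f,f), on(a,f), on(e,e)}
3. flip(f)  →  {above(d), above(e), at(a,a), at(e,e), at(f,f), linked(a,a), linked(e,a), on(a,f), on(e,e), on(f,f)}
4. swap(e,f)  →  {above(d), at(a,a), at(e,e), at(f,f), clear(e), linked(a,a), linked(e,a), on(a,f), on(e,e), on(f,e), on(f,f)}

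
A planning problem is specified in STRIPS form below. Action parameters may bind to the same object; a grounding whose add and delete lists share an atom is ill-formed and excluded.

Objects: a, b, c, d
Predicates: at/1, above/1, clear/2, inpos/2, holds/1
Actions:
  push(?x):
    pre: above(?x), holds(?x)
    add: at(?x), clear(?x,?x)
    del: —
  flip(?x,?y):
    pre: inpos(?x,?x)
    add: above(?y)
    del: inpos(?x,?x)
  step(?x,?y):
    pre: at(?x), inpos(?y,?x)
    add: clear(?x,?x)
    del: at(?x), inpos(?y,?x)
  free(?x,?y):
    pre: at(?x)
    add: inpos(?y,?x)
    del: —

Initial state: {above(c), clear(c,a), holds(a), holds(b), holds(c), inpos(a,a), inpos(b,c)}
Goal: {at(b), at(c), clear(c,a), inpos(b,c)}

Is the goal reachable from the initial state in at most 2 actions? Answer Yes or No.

No

1. push(c)  →  {above(c), at(c), clear(c,a), clear(c,c), holds(a), holds(b), holds(c), inpos(a,a), inpos(b,c)}
2. flip(a,b)  →  {above(b), above(c), at(c), clear(c,a), clear(c,c), holds(a), holds(b), holds(c), inpos(b,c)}
3. push(b)  →  {above(b), above(c), at(b), at(c), clear(b,b), clear(c,a), clear(c,c), holds(a), holds(b), holds(c), inpos(b,c)}
optimal plan length = 3; 3 > 2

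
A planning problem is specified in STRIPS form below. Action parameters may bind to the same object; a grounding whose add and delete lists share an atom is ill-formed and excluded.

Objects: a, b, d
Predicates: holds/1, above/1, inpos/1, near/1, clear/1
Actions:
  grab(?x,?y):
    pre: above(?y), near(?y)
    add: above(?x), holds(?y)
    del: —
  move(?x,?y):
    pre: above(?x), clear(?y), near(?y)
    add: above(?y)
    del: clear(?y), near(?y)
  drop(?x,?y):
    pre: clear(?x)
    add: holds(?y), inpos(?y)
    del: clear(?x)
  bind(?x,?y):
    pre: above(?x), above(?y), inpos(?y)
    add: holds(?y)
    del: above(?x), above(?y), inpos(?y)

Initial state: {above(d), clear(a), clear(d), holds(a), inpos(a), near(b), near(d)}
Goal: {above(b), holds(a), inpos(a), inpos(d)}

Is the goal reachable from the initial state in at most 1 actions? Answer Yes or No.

No

1. grab(b,d)  →  {above(b), above(d), clear(a), clear(d), holds(a), holds(d), inpos(a), near(b), near(d)}
2. drop(a,d)  →  {above(b), above(d), clear(d), holds(a), holds(d), inpos(a), inpos(d), near(b), near(d)}
optimal plan length = 2; 2 > 1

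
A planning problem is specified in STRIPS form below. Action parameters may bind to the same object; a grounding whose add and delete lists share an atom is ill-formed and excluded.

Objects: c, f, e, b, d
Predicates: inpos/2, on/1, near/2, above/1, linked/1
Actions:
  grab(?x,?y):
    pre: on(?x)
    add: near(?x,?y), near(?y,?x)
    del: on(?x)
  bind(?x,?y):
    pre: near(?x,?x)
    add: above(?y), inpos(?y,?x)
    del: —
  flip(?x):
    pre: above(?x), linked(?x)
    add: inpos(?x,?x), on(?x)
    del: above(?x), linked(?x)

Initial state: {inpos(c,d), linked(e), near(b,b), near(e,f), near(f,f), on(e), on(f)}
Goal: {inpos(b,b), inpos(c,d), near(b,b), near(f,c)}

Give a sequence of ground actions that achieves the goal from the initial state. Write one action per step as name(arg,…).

grab(f,c); bind(b,b)

1. grab(f,c)  →  {inpos(c,d), linked(e), near(b,b), near(c,f), near(e,f), near(f,c), near(f,f), on(e)}
2. bind(b,b)  →  {above(b), inpos(b,b), inpos(c,d), linked(e), near(b,b), near(c,f), near(e,f), near(f,c), near(f,f), on(e)}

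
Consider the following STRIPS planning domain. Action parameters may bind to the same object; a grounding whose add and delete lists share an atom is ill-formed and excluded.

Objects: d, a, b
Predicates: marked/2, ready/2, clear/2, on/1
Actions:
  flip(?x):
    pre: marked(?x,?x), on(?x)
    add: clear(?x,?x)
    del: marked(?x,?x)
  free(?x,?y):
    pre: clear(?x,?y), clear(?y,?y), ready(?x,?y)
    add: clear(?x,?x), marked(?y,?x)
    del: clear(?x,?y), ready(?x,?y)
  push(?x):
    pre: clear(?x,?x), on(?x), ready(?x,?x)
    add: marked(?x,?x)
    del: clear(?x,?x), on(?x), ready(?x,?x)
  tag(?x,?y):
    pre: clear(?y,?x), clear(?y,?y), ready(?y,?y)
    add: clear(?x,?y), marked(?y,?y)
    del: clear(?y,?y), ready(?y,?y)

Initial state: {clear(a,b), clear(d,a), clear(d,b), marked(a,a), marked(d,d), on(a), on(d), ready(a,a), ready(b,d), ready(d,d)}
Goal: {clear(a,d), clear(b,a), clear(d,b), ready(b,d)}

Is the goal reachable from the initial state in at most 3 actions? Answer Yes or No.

1. flip(d)  →  {clear(a,b), clear(d,a), clear(d,b), clear(d,d), marked(a,a), on(a), on(d), ready(a,a), ready(b,d), ready(d,d)}
2. flip(a)  →  {clear(a,a), clear(a,b), clear(d,a), clear(d,b), clear(d,d), on(a), on(d), ready(a,a), ready(b,d), ready(d,d)}
3. tag(a,d)  →  {clear(a,a), clear(a,b), clear(a,d), clear(d,a), clear(d,b), marked(d,d), on(a), on(d), ready(a,a), ready(b,d)}
4. tag(b,a)  →  {clear(a,b), clear(a,d), clear(b,a), clear(d,a), clear(d,b), marked(a,a), marked(d,d), on(a), on(d), ready(b,d)}
optimal plan length = 4; 4 > 3

No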